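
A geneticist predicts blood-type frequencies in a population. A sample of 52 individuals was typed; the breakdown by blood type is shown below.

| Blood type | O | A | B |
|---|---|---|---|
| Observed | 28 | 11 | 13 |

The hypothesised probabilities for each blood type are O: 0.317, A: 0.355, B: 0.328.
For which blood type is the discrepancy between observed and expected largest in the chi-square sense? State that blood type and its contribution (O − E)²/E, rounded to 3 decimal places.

Expected counts E_i = n·p_i: 52×0.317 = 16.484, 52×0.355 = 18.46, 52×0.328 = 17.056.
O: (28 − 16.484)²/16.484 = 132.618256/16.484 = 8.0453
A: (11 − 18.46)²/18.46 = 55.6516/18.46 = 3.0147
B: (13 − 17.056)²/17.056 = 16.451136/17.056 = 0.9645
The largest term is for O: 8.045.

O, 8.045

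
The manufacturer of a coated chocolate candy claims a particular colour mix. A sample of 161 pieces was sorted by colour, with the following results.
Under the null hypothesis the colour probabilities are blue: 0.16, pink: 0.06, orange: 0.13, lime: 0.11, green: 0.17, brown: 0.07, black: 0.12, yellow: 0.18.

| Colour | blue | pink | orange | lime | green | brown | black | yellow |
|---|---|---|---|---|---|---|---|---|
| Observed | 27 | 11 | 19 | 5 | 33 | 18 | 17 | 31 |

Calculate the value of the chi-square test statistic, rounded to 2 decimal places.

15.14

Expected counts E_i = n·p_i: 161×0.16 = 25.76, 161×0.06 = 9.66, 161×0.13 = 20.93, 161×0.11 = 17.71, 161×0.17 = 27.37, 161×0.07 = 11.27, 161×0.12 = 19.32, 161×0.18 = 28.98.
blue: (27 − 25.76)²/25.76 = 1.5376/25.76 = 0.060
pink: (11 − 9.66)²/9.66 = 1.7956/9.66 = 0.186
orange: (19 − 20.93)²/20.93 = 3.7249/20.93 = 0.178
lime: (5 − 17.71)²/17.71 = 161.5441/17.71 = 9.122
green: (33 − 27.37)²/27.37 = 31.6969/27.37 = 1.158
brown: (18 − 11.27)²/11.27 = 45.2929/11.27 = 4.019
black: (17 − 19.32)²/19.32 = 5.3824/19.32 = 0.279
yellow: (31 − 28.98)²/28.98 = 4.0804/28.98 = 0.141
Sum = 15.14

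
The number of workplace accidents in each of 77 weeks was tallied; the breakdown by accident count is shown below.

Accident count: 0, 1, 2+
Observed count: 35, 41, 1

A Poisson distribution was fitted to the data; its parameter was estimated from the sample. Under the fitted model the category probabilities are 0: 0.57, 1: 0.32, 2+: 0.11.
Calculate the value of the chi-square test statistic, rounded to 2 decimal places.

Expected counts E_i = n·p_i: 77×0.57 = 43.89, 77×0.32 = 24.64, 77×0.11 = 8.47.
0: (35 − 43.89)²/43.89 = 79.0321/43.89 = 1.801
1: (41 − 24.64)²/24.64 = 267.6496/24.64 = 10.862
2+: (1 − 8.47)²/8.47 = 55.8009/8.47 = 6.588
Sum = 19.25

19.25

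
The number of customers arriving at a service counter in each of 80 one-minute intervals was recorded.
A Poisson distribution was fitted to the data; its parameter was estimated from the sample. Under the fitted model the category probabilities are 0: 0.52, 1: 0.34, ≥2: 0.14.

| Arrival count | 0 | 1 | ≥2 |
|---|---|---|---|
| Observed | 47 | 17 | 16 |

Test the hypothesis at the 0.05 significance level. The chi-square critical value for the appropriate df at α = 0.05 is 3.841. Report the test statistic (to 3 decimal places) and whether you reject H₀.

6.583; reject

Expected counts E_i = n·p_i: 80×0.52 = 41.6, 80×0.34 = 27.2, 80×0.14 = 11.2.
χ² = (47−41.6)²/41.6 + (17−27.2)²/27.2 + (16−11.2)²/11.2
   = 0.7010 + 3.8250 + 2.0571
Sum = 6.583
df = 1. Since 6.583 > 3.841, we reject H₀.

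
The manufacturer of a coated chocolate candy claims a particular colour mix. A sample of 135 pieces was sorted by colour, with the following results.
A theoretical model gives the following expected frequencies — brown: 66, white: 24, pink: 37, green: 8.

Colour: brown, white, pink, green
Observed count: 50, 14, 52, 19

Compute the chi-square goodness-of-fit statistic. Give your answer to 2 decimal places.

brown: (50 − 66)²/66 = 256/66 = 3.879
white: (14 − 24)²/24 = 100/24 = 4.167
pink: (52 − 37)²/37 = 225/37 = 6.081
green: (19 − 8)²/8 = 121/8 = 15.125
Sum = 29.25

29.25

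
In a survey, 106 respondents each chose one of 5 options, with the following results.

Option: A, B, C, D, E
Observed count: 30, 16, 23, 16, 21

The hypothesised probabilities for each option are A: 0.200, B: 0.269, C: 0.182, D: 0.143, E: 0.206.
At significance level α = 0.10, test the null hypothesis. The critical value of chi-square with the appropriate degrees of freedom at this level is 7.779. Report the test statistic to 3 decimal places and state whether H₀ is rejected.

9.936; reject

Expected counts E_i = n·p_i: 106×0.200 = 21.2, 106×0.269 = 28.514, 106×0.182 = 19.292, 106×0.143 = 15.158, 106×0.206 = 21.836.
A: (30 − 21.2)²/21.2 = 77.44/21.2 = 3.6528
B: (16 − 28.514)²/28.514 = 156.600196/28.514 = 5.4920
C: (23 − 19.292)²/19.292 = 13.749264/19.292 = 0.7127
D: (16 − 15.158)²/15.158 = 0.708964/15.158 = 0.0468
E: (21 − 21.836)²/21.836 = 0.698896/21.836 = 0.0320
Sum = 9.936
df = 4. Since 9.936 > 7.779, we reject H₀.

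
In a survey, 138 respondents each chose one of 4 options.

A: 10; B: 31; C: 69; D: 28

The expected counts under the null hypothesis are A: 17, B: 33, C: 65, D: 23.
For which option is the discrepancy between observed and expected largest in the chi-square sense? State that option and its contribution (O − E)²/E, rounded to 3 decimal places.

A, 2.882

A: (10 − 17)²/17 = 49/17 = 2.8824
B: (31 − 33)²/33 = 4/33 = 0.1212
C: (69 − 65)²/65 = 16/65 = 0.2462
D: (28 − 23)²/23 = 25/23 = 1.0870
The largest term is for A: 2.882.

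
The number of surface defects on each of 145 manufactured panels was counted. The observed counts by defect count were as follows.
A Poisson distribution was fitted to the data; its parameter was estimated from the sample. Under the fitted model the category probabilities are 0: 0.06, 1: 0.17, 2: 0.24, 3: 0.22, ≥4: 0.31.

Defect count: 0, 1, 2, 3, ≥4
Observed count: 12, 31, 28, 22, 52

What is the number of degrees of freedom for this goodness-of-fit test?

3

There are k = 5 categories and 1 parameter estimated from the data, so df = 5 − 1 − 1 = 3.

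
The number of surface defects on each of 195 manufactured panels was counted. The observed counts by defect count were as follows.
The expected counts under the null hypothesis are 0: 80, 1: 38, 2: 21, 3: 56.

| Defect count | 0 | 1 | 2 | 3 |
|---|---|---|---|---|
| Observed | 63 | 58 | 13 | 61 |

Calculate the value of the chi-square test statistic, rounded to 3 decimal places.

cat         O        E   (O−E)²/E
0          63       80     3.6125
1          58       38    10.5263
2          13       21     3.0476
3          61       56     0.4464
Sum = 17.633

17.633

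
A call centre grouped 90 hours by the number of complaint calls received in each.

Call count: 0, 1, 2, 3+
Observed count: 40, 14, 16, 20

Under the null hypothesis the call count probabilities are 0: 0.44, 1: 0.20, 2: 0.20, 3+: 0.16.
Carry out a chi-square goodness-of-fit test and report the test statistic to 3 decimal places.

Expected counts E_i = n·p_i: 90×0.44 = 39.6, 90×0.20 = 18, 90×0.20 = 18, 90×0.16 = 14.4.
cat         O        E   (O−E)²/E
0          40     39.6     0.0040
1          14       18     0.8889
2          16       18     0.2222
3+         20     14.4     2.1778
Sum = 3.293

3.293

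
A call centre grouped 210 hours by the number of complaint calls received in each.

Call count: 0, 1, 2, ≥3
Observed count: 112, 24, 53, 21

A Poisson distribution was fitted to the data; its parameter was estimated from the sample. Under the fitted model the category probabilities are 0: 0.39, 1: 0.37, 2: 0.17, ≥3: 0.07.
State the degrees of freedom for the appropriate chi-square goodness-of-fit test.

2

There are k = 4 categories and 1 parameter estimated from the data, so df = 4 − 1 − 1 = 2.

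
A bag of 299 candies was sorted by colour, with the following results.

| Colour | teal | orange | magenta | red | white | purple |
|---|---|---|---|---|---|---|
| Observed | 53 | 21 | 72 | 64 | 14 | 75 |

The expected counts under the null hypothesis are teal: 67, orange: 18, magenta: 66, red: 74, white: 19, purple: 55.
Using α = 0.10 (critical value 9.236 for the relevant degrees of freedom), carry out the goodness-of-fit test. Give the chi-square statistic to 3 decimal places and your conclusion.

13.911; reject

χ² = (53−67)²/67 + (21−18)²/18 + (72−66)²/66 + (64−74)²/74 + (14−19)²/19 + (75−55)²/55
   = 2.9254 + 0.5000 + 0.5455 + 1.3514 + 1.3158 + 7.2727
Sum = 13.911
df = 5. Since 13.911 > 9.236, we reject H₀.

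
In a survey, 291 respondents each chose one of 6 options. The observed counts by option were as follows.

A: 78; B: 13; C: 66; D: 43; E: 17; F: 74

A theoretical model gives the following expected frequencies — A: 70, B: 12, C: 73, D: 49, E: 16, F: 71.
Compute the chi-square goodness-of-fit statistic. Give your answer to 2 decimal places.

2.59

A: (78 − 70)²/70 = 64/70 = 0.914
B: (13 − 12)²/12 = 1/12 = 0.083
C: (66 − 73)²/73 = 49/73 = 0.671
D: (43 − 49)²/49 = 36/49 = 0.735
E: (17 − 16)²/16 = 1/16 = 0.063
F: (74 − 71)²/71 = 9/71 = 0.127
Sum = 2.59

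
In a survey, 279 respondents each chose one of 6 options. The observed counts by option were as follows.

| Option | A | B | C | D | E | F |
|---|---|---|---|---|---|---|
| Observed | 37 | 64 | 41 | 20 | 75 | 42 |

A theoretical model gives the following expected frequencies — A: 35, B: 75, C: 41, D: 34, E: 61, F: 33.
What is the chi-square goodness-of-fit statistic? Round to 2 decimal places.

13.16

cat         O        E   (O−E)²/E
A          37       35      0.114
B          64       75      1.613
C          41       41      0.000
D          20       34      5.765
E          75       61      3.213
F          42       33      2.455
Sum = 13.16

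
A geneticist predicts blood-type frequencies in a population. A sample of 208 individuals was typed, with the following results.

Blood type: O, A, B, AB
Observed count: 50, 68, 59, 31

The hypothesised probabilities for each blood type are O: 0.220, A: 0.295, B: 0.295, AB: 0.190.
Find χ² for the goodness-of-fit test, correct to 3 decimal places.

Expected counts E_i = n·p_i: 208×0.220 = 45.76, 208×0.295 = 61.36, 208×0.295 = 61.36, 208×0.190 = 39.52.
O: (50 − 45.76)²/45.76 = 17.9776/45.76 = 0.3929
A: (68 − 61.36)²/61.36 = 44.0896/61.36 = 0.7185
B: (59 − 61.36)²/61.36 = 5.5696/61.36 = 0.0908
AB: (31 − 39.52)²/39.52 = 72.5904/39.52 = 1.8368
Sum = 3.039

3.039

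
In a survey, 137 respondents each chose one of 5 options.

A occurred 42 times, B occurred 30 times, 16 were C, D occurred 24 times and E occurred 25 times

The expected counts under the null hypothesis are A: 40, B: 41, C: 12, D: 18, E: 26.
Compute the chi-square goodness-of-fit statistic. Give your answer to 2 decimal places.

χ² = (42−40)²/40 + (30−41)²/41 + (16−12)²/12 + (24−18)²/18 + (25−26)²/26
   = 0.100 + 2.951 + 1.333 + 2.000 + 0.038
Sum = 6.42

6.42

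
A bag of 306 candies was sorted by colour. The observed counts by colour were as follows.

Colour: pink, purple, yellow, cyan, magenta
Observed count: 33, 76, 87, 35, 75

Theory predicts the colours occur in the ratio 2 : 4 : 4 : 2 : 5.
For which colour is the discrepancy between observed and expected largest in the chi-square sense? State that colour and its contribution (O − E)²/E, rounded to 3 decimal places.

Ratio total = 17. Expected counts: 306×2/17 = 36, 306×4/17 = 72, 306×4/17 = 72, 306×2/17 = 36, 306×5/17 = 90.
pink: (33 − 36)²/36 = 9/36 = 0.2500
purple: (76 − 72)²/72 = 16/72 = 0.2222
yellow: (87 − 72)²/72 = 225/72 = 3.1250
cyan: (35 − 36)²/36 = 1/36 = 0.0278
magenta: (75 − 90)²/90 = 225/90 = 2.5000
The largest term is for yellow: 3.125.

yellow, 3.125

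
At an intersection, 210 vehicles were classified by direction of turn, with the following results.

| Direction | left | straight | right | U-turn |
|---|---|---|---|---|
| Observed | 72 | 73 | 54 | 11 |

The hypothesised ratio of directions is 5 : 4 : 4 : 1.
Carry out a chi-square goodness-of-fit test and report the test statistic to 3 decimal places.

Ratio total = 14. Expected counts: 210×5/14 = 75, 210×4/14 = 60, 210×4/14 = 60, 210×1/14 = 15.
χ² = (72−75)²/75 + (73−60)²/60 + (54−60)²/60 + (11−15)²/15
   = 0.1200 + 2.8167 + 0.6000 + 1.0667
Sum = 4.603

4.603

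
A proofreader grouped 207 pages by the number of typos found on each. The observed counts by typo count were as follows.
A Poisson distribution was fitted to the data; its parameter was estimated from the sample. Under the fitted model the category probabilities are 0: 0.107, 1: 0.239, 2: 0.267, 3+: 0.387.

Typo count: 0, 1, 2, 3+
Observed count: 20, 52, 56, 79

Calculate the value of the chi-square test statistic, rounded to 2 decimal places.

Expected counts E_i = n·p_i: 207×0.107 = 22.149, 207×0.239 = 49.473, 207×0.267 = 55.269, 207×0.387 = 80.109.
χ² = (20−22.149)²/22.149 + (52−49.473)²/49.473 + (56−55.269)²/55.269 + (79−80.109)²/80.109
   = 0.209 + 0.129 + 0.010 + 0.015
Sum = 0.36

0.36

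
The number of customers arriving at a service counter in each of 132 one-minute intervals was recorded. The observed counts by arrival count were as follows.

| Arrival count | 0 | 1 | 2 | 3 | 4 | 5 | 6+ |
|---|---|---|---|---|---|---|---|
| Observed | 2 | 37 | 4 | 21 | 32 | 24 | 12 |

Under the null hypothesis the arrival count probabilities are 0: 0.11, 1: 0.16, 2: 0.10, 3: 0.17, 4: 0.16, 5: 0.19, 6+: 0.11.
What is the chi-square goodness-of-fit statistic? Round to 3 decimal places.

35.329

Expected counts E_i = n·p_i: 132×0.11 = 14.52, 132×0.16 = 21.12, 132×0.10 = 13.2, 132×0.17 = 22.44, 132×0.16 = 21.12, 132×0.19 = 25.08, 132×0.11 = 14.52.
cat         O        E   (O−E)²/E
0           2    14.52    10.7955
1          37    21.12    11.9401
2           4     13.2     6.4121
3          21    22.44     0.0924
4          32    21.12     5.6048
5          24    25.08     0.0465
6+         12    14.52     0.4374
Sum = 35.329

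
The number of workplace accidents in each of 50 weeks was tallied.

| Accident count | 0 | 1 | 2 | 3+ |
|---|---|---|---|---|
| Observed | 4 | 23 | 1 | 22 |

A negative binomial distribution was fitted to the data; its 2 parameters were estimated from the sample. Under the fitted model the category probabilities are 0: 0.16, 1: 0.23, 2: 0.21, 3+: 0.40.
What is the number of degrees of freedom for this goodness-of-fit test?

There are k = 4 categories and 2 parameters estimated from the data, so df = 4 − 1 − 2 = 1.

1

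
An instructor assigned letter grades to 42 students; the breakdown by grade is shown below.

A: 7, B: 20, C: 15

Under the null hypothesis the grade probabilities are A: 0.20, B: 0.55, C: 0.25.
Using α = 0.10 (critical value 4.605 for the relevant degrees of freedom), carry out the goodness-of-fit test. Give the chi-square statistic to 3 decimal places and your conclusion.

Expected counts E_i = n·p_i: 42×0.20 = 8.4, 42×0.55 = 23.1, 42×0.25 = 10.5.
A: (7 − 8.4)²/8.4 = 1.96/8.4 = 0.2333
B: (20 − 23.1)²/23.1 = 9.61/23.1 = 0.4160
C: (15 − 10.5)²/10.5 = 20.25/10.5 = 1.9286
Sum = 2.578
df = 2. Since 2.578 < 4.605, we do not reject H₀.

2.578; do not reject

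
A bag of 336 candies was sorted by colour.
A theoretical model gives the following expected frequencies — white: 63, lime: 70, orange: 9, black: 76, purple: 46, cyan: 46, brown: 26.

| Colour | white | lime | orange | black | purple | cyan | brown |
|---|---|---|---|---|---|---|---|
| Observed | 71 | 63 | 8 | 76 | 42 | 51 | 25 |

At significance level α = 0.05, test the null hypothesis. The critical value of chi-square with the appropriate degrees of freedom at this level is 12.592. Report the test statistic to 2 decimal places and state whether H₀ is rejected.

cat         O        E   (O−E)²/E
white      71       63      1.016
lime       63       70      0.700
orange      8        9      0.111
black      76       76      0.000
purple     42       46      0.348
cyan       51       46      0.543
brown      25       26      0.038
Sum = 2.76
df = 6. Since 2.76 < 12.592, we do not reject H₀.

2.76; do not reject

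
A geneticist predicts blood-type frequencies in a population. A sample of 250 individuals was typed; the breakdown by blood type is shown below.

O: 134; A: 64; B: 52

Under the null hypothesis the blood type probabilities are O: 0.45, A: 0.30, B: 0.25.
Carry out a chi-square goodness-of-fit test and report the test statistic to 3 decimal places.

7.486

Expected counts E_i = n·p_i: 250×0.45 = 112.5, 250×0.30 = 75, 250×0.25 = 62.5.
O: (134 − 112.5)²/112.5 = 462.25/112.5 = 4.1089
A: (64 − 75)²/75 = 121/75 = 1.6133
B: (52 − 62.5)²/62.5 = 110.25/62.5 = 1.7640
Sum = 7.486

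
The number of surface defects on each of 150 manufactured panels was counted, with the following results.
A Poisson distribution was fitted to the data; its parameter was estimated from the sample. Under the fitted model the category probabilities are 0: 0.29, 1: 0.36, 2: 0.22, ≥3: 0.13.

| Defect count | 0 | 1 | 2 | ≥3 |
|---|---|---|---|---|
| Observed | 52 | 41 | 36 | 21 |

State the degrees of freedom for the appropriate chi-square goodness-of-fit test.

There are k = 4 categories and 1 parameter estimated from the data, so df = 4 − 1 − 1 = 2.

2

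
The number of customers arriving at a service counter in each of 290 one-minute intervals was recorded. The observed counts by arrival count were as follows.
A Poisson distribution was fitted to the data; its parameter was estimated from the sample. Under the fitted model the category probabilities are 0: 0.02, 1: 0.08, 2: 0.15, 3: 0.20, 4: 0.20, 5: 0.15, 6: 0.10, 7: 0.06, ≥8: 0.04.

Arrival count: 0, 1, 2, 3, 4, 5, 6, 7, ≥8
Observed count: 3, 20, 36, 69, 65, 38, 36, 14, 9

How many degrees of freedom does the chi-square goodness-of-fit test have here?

7

There are k = 9 categories and 1 parameter estimated from the data, so df = 9 − 1 − 1 = 7.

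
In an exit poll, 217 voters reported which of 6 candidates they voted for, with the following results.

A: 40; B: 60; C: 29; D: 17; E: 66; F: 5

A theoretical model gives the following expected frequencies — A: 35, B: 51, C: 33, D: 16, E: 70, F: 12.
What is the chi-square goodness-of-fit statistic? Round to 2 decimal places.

7.16

cat         O        E   (O−E)²/E
A          40       35      0.714
B          60       51      1.588
C          29       33      0.485
D          17       16      0.063
E          66       70      0.229
F           5       12      4.083
Sum = 7.16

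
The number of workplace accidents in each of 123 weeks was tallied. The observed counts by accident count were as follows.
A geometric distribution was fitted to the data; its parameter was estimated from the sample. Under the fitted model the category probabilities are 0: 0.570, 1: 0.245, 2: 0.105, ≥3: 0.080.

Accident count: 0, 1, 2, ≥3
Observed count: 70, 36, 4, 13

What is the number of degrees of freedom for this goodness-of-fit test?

There are k = 4 categories and 1 parameter estimated from the data, so df = 4 − 1 − 1 = 2.

2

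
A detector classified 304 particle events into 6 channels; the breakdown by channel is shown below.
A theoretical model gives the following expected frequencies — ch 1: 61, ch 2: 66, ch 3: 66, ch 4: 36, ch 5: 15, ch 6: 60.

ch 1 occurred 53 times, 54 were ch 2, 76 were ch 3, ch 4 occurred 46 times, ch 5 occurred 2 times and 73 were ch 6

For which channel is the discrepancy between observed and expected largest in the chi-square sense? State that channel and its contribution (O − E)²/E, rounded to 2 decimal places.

χ² = (53−61)²/61 + (54−66)²/66 + (76−66)²/66 + (46−36)²/36 + (2−15)²/15 + (73−60)²/60
   = 1.049 + 2.182 + 1.515 + 2.778 + 11.267 + 2.817
The largest term is for ch 5: 11.27.

ch 5, 11.27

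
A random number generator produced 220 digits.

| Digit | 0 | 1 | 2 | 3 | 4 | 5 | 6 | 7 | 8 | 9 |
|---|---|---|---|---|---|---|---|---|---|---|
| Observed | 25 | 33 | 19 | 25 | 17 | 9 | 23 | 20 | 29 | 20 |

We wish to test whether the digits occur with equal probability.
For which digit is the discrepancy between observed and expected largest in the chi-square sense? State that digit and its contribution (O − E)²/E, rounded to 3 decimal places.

Under H₀ each category has probability 1/10, so each expected count is 220/10 = 22.
χ² = (25−22)²/22 + (33−22)²/22 + (19−22)²/22 + (25−22)²/22 + (17−22)²/22 + (9−22)²/22 + (23−22)²/22 + (20−22)²/22 + (29−22)²/22 + (20−22)²/22
   = 0.4091 + 5.5000 + 0.4091 + 0.4091 + 1.1364 + 7.6818 + 0.0455 + 0.1818 + 2.2273 + 0.1818
The largest term is for 5: 7.682.

5, 7.682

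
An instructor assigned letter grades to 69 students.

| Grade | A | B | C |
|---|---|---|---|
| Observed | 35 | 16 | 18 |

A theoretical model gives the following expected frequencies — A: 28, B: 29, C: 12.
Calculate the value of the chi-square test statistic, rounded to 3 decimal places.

A: (35 − 28)²/28 = 49/28 = 1.7500
B: (16 − 29)²/29 = 169/29 = 5.8276
C: (18 − 12)²/12 = 36/12 = 3.0000
Sum = 10.578

10.578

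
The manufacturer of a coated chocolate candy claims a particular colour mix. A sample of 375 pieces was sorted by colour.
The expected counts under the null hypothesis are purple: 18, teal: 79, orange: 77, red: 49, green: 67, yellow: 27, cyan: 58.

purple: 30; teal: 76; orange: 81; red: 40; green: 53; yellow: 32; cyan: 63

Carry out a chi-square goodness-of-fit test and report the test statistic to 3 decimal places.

14.257

χ² = (30−18)²/18 + (76−79)²/79 + (81−77)²/77 + (40−49)²/49 + (53−67)²/67 + (32−27)²/27 + (63−58)²/58
   = 8.0000 + 0.1139 + 0.2078 + 1.6531 + 2.9254 + 0.9259 + 0.4310
Sum = 14.257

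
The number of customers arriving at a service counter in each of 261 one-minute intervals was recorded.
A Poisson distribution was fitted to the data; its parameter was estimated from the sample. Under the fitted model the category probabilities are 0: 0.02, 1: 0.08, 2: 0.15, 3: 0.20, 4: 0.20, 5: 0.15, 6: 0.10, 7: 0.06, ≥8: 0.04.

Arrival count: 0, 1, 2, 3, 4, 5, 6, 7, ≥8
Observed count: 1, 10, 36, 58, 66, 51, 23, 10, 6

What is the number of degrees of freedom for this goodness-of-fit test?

There are k = 9 categories and 1 parameter estimated from the data, so df = 9 − 1 − 1 = 7.

7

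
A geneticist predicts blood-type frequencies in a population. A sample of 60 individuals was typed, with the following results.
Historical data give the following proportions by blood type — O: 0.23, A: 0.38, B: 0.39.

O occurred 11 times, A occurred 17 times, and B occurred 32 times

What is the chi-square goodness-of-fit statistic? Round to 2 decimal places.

5.20

Expected counts E_i = n·p_i: 60×0.23 = 13.8, 60×0.38 = 22.8, 60×0.39 = 23.4.
cat         O        E   (O−E)²/E
O          11     13.8      0.568
A          17     22.8      1.475
B          32     23.4      3.161
Sum = 5.20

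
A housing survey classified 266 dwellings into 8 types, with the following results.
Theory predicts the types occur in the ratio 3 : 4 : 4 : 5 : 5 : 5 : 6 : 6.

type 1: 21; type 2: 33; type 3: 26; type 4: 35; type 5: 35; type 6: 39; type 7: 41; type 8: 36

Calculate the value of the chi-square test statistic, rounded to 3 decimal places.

Ratio total = 38. Expected counts: 266×3/38 = 21, 266×4/38 = 28, 266×4/38 = 28, 266×5/38 = 35, 266×5/38 = 35, 266×5/38 = 35, 266×6/38 = 42, 266×6/38 = 42.
type 1: (21 − 21)²/21 = 0/21 = 0.0000
type 2: (33 − 28)²/28 = 25/28 = 0.8929
type 3: (26 − 28)²/28 = 4/28 = 0.1429
type 4: (35 − 35)²/35 = 0/35 = 0.0000
type 5: (35 − 35)²/35 = 0/35 = 0.0000
type 6: (39 − 35)²/35 = 16/35 = 0.4571
type 7: (41 − 42)²/42 = 1/42 = 0.0238
type 8: (36 − 42)²/42 = 36/42 = 0.8571
Sum = 2.374

2.374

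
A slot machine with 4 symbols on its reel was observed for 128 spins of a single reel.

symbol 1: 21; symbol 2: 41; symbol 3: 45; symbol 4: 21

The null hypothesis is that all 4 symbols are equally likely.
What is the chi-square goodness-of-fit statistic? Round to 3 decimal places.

Under H₀ each category has probability 1/4, so each expected count is 128/4 = 32.
symbol 1: (21 − 32)²/32 = 121/32 = 3.7813
symbol 2: (41 − 32)²/32 = 81/32 = 2.5313
symbol 3: (45 − 32)²/32 = 169/32 = 5.2813
symbol 4: (21 − 32)²/32 = 121/32 = 3.7813
Sum = 15.375

15.375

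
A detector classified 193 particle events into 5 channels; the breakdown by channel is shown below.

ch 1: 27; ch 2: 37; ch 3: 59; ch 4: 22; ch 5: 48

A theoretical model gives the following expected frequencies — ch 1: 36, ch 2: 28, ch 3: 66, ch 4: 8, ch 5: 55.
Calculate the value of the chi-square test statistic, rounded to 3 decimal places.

cat         O        E   (O−E)²/E
ch 1       27       36     2.2500
ch 2       37       28     2.8929
ch 3       59       66     0.7424
ch 4       22        8    24.5000
ch 5       48       55     0.8909
Sum = 31.276

31.276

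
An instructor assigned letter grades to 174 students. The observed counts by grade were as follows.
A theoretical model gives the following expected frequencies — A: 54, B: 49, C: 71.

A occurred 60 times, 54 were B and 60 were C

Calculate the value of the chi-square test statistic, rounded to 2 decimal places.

A: (60 − 54)²/54 = 36/54 = 0.667
B: (54 − 49)²/49 = 25/49 = 0.510
C: (60 − 71)²/71 = 121/71 = 1.704
Sum = 2.88

2.88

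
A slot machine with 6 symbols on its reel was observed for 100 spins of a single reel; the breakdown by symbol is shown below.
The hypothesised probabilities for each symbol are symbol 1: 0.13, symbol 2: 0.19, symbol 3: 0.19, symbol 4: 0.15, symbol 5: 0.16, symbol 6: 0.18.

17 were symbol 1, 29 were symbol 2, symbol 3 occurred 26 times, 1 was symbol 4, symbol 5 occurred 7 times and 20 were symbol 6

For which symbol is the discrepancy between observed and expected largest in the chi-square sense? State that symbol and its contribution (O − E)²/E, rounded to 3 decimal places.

Expected counts E_i = n·p_i: 100×0.13 = 13, 100×0.19 = 19, 100×0.19 = 19, 100×0.15 = 15, 100×0.16 = 16, 100×0.18 = 18.
cat           O        E   (O−E)²/E
symbol 1     17       13     1.2308
symbol 2     29       19     5.2632
symbol 3     26       19     2.5789
symbol 4      1       15    13.0667
symbol 5      7       16     5.0625
symbol 6     20       18     0.2222
The largest term is for symbol 4: 13.067.

symbol 4, 13.067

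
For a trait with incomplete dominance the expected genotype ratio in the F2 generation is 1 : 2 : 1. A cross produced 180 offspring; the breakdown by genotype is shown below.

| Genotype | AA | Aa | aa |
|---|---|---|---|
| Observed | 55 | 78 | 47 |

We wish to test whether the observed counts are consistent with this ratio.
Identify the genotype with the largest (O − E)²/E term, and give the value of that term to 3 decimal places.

AA, 2.222

Ratio total = 4. Expected counts: 180×1/4 = 45, 180×2/4 = 90, 180×1/4 = 45.
AA: (55 − 45)²/45 = 100/45 = 2.2222
Aa: (78 − 90)²/90 = 144/90 = 1.6000
aa: (47 − 45)²/45 = 4/45 = 0.0889
The largest term is for AA: 2.222.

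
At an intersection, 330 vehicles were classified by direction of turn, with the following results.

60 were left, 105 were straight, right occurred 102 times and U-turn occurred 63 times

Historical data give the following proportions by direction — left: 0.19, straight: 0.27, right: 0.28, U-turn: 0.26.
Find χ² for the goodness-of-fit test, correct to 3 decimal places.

10.010

Expected counts E_i = n·p_i: 330×0.19 = 62.7, 330×0.27 = 89.1, 330×0.28 = 92.4, 330×0.26 = 85.8.
χ² = (60−62.7)²/62.7 + (105−89.1)²/89.1 + (102−92.4)²/92.4 + (63−85.8)²/85.8
   = 0.1163 + 2.8374 + 0.9974 + 6.0587
Sum = 10.010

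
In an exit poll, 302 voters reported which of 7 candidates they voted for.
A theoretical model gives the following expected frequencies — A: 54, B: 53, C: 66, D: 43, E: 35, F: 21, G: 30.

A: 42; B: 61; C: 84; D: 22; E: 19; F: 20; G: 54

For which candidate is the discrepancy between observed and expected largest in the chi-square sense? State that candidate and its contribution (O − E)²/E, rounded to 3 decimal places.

G, 19.200

A: (42 − 54)²/54 = 144/54 = 2.6667
B: (61 − 53)²/53 = 64/53 = 1.2075
C: (84 − 66)²/66 = 324/66 = 4.9091
D: (22 − 43)²/43 = 441/43 = 10.2558
E: (19 − 35)²/35 = 256/35 = 7.3143
F: (20 − 21)²/21 = 1/21 = 0.0476
G: (54 − 30)²/30 = 576/30 = 19.2000
The largest term is for G: 19.200.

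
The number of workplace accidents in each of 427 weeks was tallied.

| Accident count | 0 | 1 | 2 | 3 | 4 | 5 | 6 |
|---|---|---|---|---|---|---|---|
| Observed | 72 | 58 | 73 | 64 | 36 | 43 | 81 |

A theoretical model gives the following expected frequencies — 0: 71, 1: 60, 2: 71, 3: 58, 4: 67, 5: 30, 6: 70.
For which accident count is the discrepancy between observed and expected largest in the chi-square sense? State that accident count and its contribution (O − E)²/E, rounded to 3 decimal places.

4, 14.343

χ² = (72−71)²/71 + (58−60)²/60 + (73−71)²/71 + (64−58)²/58 + (36−67)²/67 + (43−30)²/30 + (81−70)²/70
   = 0.0141 + 0.0667 + 0.0563 + 0.6207 + 14.3433 + 5.6333 + 1.7286
The largest term is for 4: 14.343.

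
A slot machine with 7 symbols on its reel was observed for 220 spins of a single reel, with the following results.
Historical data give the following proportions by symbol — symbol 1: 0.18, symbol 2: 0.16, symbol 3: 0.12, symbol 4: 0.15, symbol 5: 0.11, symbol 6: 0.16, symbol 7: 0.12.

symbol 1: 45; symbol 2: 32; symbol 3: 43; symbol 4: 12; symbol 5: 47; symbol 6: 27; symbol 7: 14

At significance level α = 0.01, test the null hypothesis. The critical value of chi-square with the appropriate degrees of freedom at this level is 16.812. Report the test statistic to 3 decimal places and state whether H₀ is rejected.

54.044; reject

Expected counts E_i = n·p_i: 220×0.18 = 39.6, 220×0.16 = 35.2, 220×0.12 = 26.4, 220×0.15 = 33, 220×0.11 = 24.2, 220×0.16 = 35.2, 220×0.12 = 26.4.
cat           O        E   (O−E)²/E
symbol 1     45     39.6     0.7364
symbol 2     32     35.2     0.2909
symbol 3     43     26.4    10.4379
symbol 4     12       33    13.3636
symbol 5     47     24.2    21.4810
symbol 6     27     35.2     1.9102
symbol 7     14     26.4     5.8242
Sum = 54.044
df = 6. Since 54.044 > 16.812, we reject H₀.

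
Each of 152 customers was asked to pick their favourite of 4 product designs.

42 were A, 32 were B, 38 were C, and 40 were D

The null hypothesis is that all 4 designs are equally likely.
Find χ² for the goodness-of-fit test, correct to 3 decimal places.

Expected count for each of the 4 categories: 152/4 = 38.
A: (42 − 38)²/38 = 16/38 = 0.4211
B: (32 − 38)²/38 = 36/38 = 0.9474
C: (38 − 38)²/38 = 0/38 = 0.0000
D: (40 − 38)²/38 = 4/38 = 0.1053
Sum = 1.474

1.474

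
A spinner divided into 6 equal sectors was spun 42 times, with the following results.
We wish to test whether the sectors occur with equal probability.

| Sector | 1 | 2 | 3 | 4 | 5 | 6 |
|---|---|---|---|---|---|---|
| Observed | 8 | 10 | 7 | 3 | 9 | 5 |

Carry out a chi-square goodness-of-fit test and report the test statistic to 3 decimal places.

Under H₀ each category has probability 1/6, so each expected count is 42/6 = 7.
cat         O        E   (O−E)²/E
1           8        7     0.1429
2          10        7     1.2857
3           7        7     0.0000
4           3        7     2.2857
5           9        7     0.5714
6           5        7     0.5714
Sum = 4.857

4.857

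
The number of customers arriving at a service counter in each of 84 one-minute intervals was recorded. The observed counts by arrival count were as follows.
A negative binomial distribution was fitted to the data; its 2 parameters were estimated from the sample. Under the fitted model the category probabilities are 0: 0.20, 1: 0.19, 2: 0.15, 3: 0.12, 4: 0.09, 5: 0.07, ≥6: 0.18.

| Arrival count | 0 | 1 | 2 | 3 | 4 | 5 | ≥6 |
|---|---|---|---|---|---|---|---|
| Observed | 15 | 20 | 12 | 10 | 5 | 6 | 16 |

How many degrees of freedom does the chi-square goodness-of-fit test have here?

4

There are k = 7 categories and 2 parameters estimated from the data, so df = 7 − 1 − 2 = 4.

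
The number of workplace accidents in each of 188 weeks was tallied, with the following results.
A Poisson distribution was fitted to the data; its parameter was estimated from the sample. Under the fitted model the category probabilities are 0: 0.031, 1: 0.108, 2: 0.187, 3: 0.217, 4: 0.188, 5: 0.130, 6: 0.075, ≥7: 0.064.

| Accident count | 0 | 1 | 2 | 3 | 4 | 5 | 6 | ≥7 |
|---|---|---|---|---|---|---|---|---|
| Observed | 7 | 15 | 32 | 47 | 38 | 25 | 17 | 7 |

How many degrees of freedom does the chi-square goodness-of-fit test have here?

6

There are k = 8 categories and 1 parameter estimated from the data, so df = 8 − 1 − 1 = 6.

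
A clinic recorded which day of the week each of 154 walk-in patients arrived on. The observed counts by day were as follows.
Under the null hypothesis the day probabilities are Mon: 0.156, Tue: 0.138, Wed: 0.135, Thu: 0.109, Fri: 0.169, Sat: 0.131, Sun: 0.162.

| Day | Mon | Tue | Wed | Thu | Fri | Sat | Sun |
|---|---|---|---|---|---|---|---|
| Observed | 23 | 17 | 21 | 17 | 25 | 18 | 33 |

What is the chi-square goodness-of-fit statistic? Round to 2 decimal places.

Expected counts E_i = n·p_i: 154×0.156 = 24.024, 154×0.138 = 21.252, 154×0.135 = 20.79, 154×0.109 = 16.786, 154×0.169 = 26.026, 154×0.131 = 20.174, 154×0.162 = 24.948.
cat         O        E   (O−E)²/E
Mon        23   24.024      0.044
Tue        17   21.252      0.851
Wed        21    20.79      0.002
Thu        17   16.786      0.003
Fri        25   26.026      0.040
Sat        18   20.174      0.234
Sun        33   24.948      2.599
Sum = 3.77

3.77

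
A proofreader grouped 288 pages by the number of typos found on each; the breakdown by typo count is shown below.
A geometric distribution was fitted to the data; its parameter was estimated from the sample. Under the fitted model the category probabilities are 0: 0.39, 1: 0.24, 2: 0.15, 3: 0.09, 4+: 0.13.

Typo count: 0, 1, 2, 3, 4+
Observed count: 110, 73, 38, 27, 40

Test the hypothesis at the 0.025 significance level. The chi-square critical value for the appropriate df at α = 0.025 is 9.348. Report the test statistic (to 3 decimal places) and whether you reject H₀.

1.112; do not reject

Expected counts E_i = n·p_i: 288×0.39 = 112.32, 288×0.24 = 69.12, 288×0.15 = 43.2, 288×0.09 = 25.92, 288×0.13 = 37.44.
cat         O        E   (O−E)²/E
0         110   112.32     0.0479
1          73    69.12     0.2178
2          38     43.2     0.6259
3          27    25.92     0.0450
4+         40    37.44     0.1750
Sum = 1.112
df = 3. Since 1.112 < 9.348, we do not reject H₀.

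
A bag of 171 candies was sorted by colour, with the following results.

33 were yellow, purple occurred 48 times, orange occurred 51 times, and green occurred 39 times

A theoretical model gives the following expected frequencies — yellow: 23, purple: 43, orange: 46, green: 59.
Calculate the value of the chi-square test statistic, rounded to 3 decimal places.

cat         O        E   (O−E)²/E
yellow     33       23     4.3478
purple     48       43     0.5814
orange     51       46     0.5435
green      39       59     6.7797
Sum = 12.252

12.252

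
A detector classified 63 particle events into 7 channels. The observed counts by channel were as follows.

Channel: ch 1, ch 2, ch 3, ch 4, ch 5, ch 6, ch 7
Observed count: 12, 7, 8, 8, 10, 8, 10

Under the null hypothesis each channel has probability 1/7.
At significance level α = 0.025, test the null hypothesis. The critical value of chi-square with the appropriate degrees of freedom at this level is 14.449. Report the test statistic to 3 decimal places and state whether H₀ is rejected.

2.000; do not reject

Under H₀ each category has probability 1/7, so each expected count is 63/7 = 9.
ch 1: (12 − 9)²/9 = 9/9 = 1.0000
ch 2: (7 − 9)²/9 = 4/9 = 0.4444
ch 3: (8 − 9)²/9 = 1/9 = 0.1111
ch 4: (8 − 9)²/9 = 1/9 = 0.1111
ch 5: (10 − 9)²/9 = 1/9 = 0.1111
ch 6: (8 − 9)²/9 = 1/9 = 0.1111
ch 7: (10 − 9)²/9 = 1/9 = 0.1111
Sum = 2.000
df = 6. Since 2.000 < 14.449, we do not reject H₀.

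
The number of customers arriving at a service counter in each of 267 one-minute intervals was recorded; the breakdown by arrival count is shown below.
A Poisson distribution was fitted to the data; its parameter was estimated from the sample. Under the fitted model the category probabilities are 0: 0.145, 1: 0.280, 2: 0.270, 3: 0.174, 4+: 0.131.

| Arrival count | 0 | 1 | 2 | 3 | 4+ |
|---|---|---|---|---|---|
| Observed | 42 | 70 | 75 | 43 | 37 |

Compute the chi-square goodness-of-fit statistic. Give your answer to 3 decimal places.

1.074

Expected counts E_i = n·p_i: 267×0.145 = 38.715, 267×0.280 = 74.76, 267×0.270 = 72.09, 267×0.174 = 46.458, 267×0.131 = 34.977.
cat         O        E   (O−E)²/E
0          42   38.715     0.2787
1          70    74.76     0.3031
2          75    72.09     0.1175
3          43   46.458     0.2574
4+         37   34.977     0.1170
Sum = 1.074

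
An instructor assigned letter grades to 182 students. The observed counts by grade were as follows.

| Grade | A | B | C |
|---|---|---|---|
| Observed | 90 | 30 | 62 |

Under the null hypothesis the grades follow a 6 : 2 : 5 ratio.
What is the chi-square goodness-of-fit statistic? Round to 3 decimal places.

1.486

Ratio total = 13. Expected counts: 182×6/13 = 84, 182×2/13 = 28, 182×5/13 = 70.
χ² = (90−84)²/84 + (30−28)²/28 + (62−70)²/70
   = 0.4286 + 0.1429 + 0.9143
Sum = 1.486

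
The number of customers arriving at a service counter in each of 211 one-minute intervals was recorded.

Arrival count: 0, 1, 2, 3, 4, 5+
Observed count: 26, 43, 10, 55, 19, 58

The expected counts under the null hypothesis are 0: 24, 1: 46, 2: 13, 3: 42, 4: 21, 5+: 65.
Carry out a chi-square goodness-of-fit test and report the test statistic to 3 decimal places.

6.023

cat         O        E   (O−E)²/E
0          26       24     0.1667
1          43       46     0.1957
2          10       13     0.6923
3          55       42     4.0238
4          19       21     0.1905
5+         58       65     0.7538
Sum = 6.023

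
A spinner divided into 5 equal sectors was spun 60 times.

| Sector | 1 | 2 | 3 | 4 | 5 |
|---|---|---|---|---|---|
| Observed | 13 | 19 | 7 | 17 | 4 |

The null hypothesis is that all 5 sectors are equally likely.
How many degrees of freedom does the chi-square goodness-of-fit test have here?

There are k = 5 categories and no parameters were estimated from the data, so df = 5 − 1 = 4.

4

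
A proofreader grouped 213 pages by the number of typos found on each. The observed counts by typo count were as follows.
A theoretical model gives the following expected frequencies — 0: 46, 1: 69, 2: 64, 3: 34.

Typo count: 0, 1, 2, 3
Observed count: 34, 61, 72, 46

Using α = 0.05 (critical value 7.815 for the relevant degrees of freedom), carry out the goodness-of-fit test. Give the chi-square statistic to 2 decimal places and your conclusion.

cat         O        E   (O−E)²/E
0          34       46      3.130
1          61       69      0.928
2          72       64      1.000
3          46       34      4.235
Sum = 9.29
df = 3. Since 9.29 > 7.815, we reject H₀.

9.29; reject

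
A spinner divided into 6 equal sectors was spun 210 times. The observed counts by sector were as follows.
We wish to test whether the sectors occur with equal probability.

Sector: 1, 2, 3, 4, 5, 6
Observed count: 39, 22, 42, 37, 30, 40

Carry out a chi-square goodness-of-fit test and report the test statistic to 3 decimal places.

Expected count for each of the 6 categories: 210/6 = 35.
χ² = (39−35)²/35 + (22−35)²/35 + (42−35)²/35 + (37−35)²/35 + (30−35)²/35 + (40−35)²/35
   = 0.4571 + 4.8286 + 1.4000 + 0.1143 + 0.7143 + 0.7143
Sum = 8.229

8.229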